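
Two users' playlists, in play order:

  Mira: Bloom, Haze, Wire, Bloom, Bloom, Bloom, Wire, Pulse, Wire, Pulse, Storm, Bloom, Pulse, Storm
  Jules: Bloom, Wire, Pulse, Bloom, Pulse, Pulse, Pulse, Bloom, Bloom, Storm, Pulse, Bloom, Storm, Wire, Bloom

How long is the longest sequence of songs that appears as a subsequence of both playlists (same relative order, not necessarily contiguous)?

Pick Bloom [1,1], then Wire [3,2], then Bloom [4,4], then Bloom [5,8], then Bloom [6,9], then Pulse [8,11], then Wire [9,14], then Bloom [12,15]; all 8 songs appear in both, in order. Since dp[14][15] = 8, nothing longer is possible.

8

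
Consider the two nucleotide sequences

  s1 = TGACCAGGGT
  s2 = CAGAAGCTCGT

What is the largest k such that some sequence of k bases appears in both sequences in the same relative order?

Let dp[i][j] be the LCS length of the first i bases of s1 and the first j bases of s2. dp[i][j] = dp[i-1][j-1]+1 when the i-th and j-th bases match, else max(dp[i-1][j], dp[i][j-1]).
    ·  C  A  G  A  A  G  C  T  C  G  T
 ·  0  0  0  0  0  0  0  0  0  0  0  0
 T  0  0  0  0  0  0  0  0  1  1  1  1
 G  0  0  0  1  1  1  1  1  1  1  2  2
 A  0  0  1  1  2  2  2  2  2  2  2  2
 C  0  1  1  1  2  2  2  3  3  3  3  3
 C  0  1  1  1  2  2  2  3  3  4  4  4
 A  0  1  2  2  2  3  3  3  3  4  4  4
 G  0  1  2  3  3  3  4  4  4  4  5  5
 G  0  1  2  3  3  3  4  4  4  4  5  5
 G  0  1  2  3  3  3  4  4  4  4  5  5
 T  0  1  2  3  3  3  4  4  5  5  5  6
dp[10][11] = 6. One LCS (by backtracking along matches): GACCGT.

6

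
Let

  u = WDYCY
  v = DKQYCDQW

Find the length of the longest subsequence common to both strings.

Taking D at u[2]=v[1], then Y at u[3]=v[4], then C at u[4]=v[5] gives a common subsequence of length 3. Since dp[5][8] = 3, nothing longer is possible.

3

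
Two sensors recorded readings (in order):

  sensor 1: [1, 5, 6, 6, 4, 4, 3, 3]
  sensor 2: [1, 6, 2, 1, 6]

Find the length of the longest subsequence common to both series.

3

Taking 1 (sensor 1 #1, sensor 2 #1) → 6 (sensor 1 #3, sensor 2 #2) → 6 (sensor 1 #4, sensor 2 #5) gives a common subsequence of length 3. The LCS DP gives dp[8][5] = 3, so this is optimal.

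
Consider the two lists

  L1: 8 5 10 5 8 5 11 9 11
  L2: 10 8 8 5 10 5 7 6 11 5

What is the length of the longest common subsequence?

5

One common subsequence of length 5: 8 (L1 #1, L2 #3), then 5 (L1 #2, L2 #4), then 10 (L1 #3, L2 #5), then 5 (L1 #4, L2 #6), then 5 (L1 #6, L2 #10). The LCS DP gives dp[9][10] = 5, so this is optimal.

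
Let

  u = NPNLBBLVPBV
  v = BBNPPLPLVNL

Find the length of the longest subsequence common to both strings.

5

Let dp[i][j] be the LCS length of the first i characters of u and the first j characters of v. dp[i][j] = dp[i-1][j-1]+1 when the i-th and j-th characters match, else max(dp[i-1][j], dp[i][j-1]).
    ·  B  B  N  P  P  L  P  L  V  N  L
 ·  0  0  0  0  0  0  0  0  0  0  0  0
 N  0  0  0  1  1  1  1  1  1  1  1  1
 P  0  0  0  1  2  2  2  2  2  2  2  2
 N  0  0  0  1  2  2  2  2  2  2  3  3
 L  0  0  0  1  2  2  3  3  3  3  3  4
 B  0  1  1  1  2  2  3  3  3  3  3  4
 B  0  1  2  2  2  2  3  3  3  3  3  4
 L  0  1  2  2  2  2  3  3  4  4  4  4
 V  0  1  2  2  2  2  3  3  4  5  5  5
 P  0  1  2  2  3  3  3  4  4  5  5  5
 B  0  1  2  2  3  3  3  4  4  5  5  5
 V  0  1  2  2  3  3  3  4  4  5  5  5
dp[11][11] = 5. One LCS (by backtracking along matches): NPLLV.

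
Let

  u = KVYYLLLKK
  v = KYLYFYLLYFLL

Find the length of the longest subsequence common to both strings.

One common subsequence of length 6: K (u #1, v #1), Y (u #3, v #4), Y (u #4, v #6), L (u #5, v #8), L (u #6, v #11), L (u #7, v #12), and the DP table's final entry dp[9][12] is also 6, so no common subsequence is longer.

6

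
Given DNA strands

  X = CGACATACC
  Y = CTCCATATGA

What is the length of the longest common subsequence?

Pick C at X[1]=Y[4], A at X[3]=Y[5], A at X[5]=Y[7], T at X[6]=Y[8], A at X[7]=Y[10]; all 5 bases appear in both, in order, and the DP table's final entry dp[9][10] is also 5, so no common subsequence is longer.

5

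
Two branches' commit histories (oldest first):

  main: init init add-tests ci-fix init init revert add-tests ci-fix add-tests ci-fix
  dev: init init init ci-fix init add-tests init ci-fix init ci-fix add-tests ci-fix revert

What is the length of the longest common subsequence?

Taking init [1,3] → init [2,5] → add-tests [3,6] → ci-fix [4,8] → init [6,9] → ci-fix [9,10] → add-tests [10,11] → ci-fix [11,12] gives a common subsequence of length 8, and the DP table's final entry dp[11][13] is also 8, so no common subsequence is longer.

8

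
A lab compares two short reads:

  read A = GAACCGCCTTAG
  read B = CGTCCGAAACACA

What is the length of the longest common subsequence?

7

One common subsequence of length 7: G at read A[1]=read B[2], then C at read A[4]=read B[4], then C at read A[5]=read B[5], then G at read A[6]=read B[6], then C at read A[7]=read B[10], then C at read A[8]=read B[12], then A at read A[11]=read B[13]. dp[12][13] = 7 confirms this is the maximum.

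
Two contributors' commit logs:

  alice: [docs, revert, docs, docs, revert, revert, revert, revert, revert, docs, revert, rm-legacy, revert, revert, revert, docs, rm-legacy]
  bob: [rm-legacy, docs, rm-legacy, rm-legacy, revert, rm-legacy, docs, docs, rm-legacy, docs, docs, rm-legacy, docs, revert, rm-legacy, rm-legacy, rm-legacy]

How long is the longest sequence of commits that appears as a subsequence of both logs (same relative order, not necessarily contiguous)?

8

Taking docs (alice #1, bob #2), revert (alice #2, bob #5), docs (alice #3, bob #10), docs (alice #4, bob #11), docs (alice #10, bob #13), revert (alice #11, bob #14), rm-legacy (alice #12, bob #16), rm-legacy (alice #17, bob #17) gives a common subsequence of length 8. dp[17][17] = 8 confirms this is the maximum.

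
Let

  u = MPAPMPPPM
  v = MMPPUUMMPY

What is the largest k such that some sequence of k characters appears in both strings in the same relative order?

Let dp[i][j] be the LCS length of the first i characters of u and the first j characters of v. dp[i][j] = dp[i-1][j-1]+1 when the i-th and j-th characters match, else max(dp[i-1][j], dp[i][j-1]).
    ·  M  M  P  P  U  U  M  M  P  Y
 ·  0  0  0  0  0  0  0  0  0  0  0
 M  0  1  1  1  1  1  1  1  1  1  1
 P  0  1  1  2  2  2  2  2  2  2  2
 A  0  1  1  2  2  2  2  2  2  2  2
 P  0  1  1  2  3  3  3  3  3  3  3
 M  0  1  2  2  3  3  3  4  4  4  4
 P  0  1  2  3  3  3  3  4  4  5  5
 P  0  1  2  3  4  4  4  4  4  5  5
 P  0  1  2  3  4  4  4  4  4  5  5
 M  0  1  2  3  4  4  4  5  5  5  5
dp[9][10] = 5. One LCS (by backtracking along matches): MPPMP.

5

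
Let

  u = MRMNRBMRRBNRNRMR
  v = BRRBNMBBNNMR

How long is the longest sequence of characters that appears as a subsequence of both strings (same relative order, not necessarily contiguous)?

9

Taking R at u[2]=v[2], R at u[5]=v[3], B at u[6]=v[4], M at u[7]=v[6], B at u[10]=v[8], N at u[11]=v[9], N at u[13]=v[10], M at u[15]=v[11], R at u[16]=v[12] gives a common subsequence of length 9. dp[16][12] = 9 confirms this is the maximum.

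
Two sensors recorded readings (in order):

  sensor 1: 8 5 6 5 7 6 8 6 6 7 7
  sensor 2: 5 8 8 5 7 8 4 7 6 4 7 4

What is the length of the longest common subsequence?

6

Let dp[i][j] be the LCS length of the first i values of sensor 1 and the first j values of sensor 2. dp[i][j] = dp[i-1][j-1]+1 when the i-th and j-th values match, else max(dp[i-1][j], dp[i][j-1]).
    ·  5  8  8  5  7  8  4  7  6  4  7  4
 ·  0  0  0  0  0  0  0  0  0  0  0  0  0
 8  0  0  1  1  1  1  1  1  1  1  1  1  1
 5  0  1  1  1  2  2  2  2  2  2  2  2  2
 6  0  1  1  1  2  2  2  2  2  3  3  3  3
 5  0  1  1  1  2  2  2  2  2  3  3  3  3
 7  0  1  1  1  2  3  3  3  3  3  3  4  4
 6  0  1  1  1  2  3  3  3  3  4  4  4  4
 8  0  1  2  2  2  3  4  4  4  4  4  4  4
 6  0  1  2  2  2  3  4  4  4  5  5  5  5
 6  0  1  2  2  2  3  4  4  4  5  5  5  5
 7  0  1  2  2  2  3  4  4  5  5  5  6  6
 7  0  1  2  2  2  3  4  4  5  5  5  6  6
dp[11][12] = 6. One LCS (by backtracking along matches): 8, 5, 7, 8, 6, 7.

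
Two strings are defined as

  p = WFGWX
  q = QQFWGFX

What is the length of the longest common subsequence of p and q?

3

Pick W [1,4]; then F [2,6]; then X [5,7]; all 3 characters appear in both, in order. Since dp[5][7] = 3, nothing longer is possible.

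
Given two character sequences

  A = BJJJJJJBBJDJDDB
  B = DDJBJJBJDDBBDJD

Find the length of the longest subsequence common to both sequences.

9

Pick B at A[1]=B[4], then J at A[2]=B[5], then J at A[3]=B[6], then J at A[4]=B[8], then B at A[8]=B[11], then B at A[9]=B[12], then D at A[11]=B[13], then J at A[12]=B[14], then D at A[14]=B[15]; all 9 characters appear in both, in order. dp[15][15] = 9 confirms this is the maximum.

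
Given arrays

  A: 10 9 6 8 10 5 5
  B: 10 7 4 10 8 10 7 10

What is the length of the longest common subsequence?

Taking 10 (A #1, B #4) → 8 (A #4, B #5) → 10 (A #5, B #8) gives a common subsequence of length 3. dp[7][8] = 3 confirms this is the maximum.

3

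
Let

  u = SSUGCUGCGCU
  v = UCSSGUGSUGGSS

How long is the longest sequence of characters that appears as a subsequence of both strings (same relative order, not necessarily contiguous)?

Let dp[i][j] be the LCS length of the first i characters of u and the first j characters of v. dp[i][j] = dp[i-1][j-1]+1 when the i-th and j-th characters match, else max(dp[i-1][j], dp[i][j-1]).
    ·  U  C  S  S  G  U  G  S  U  G  G  S  S
 ·  0  0  0  0  0  0  0  0  0  0  0  0  0  0
 S  0  0  0  1  1  1  1  1  1  1  1  1  1  1
 S  0  0  0  1  2  2  2  2  2  2  2  2  2  2
 U  0  1  1  1  2  2  3  3  3  3  3  3  3  3
 G  0  1  1  1  2  3  3  4  4  4  4  4  4  4
 C  0  1  2  2  2  3  3  4  4  4  4  4  4  4
 U  0  1  2  2  2  3  4  4  4  5  5  5  5  5
 G  0  1  2  2  2  3  4  5  5  5  6  6  6  6
 C  0  1  2  2  2  3  4  5  5  5  6  6  6  6
 G  0  1  2  2  2  3  4  5  5  5  6  7  7  7
 C  0  1  2  2  2  3  4  5  5  5  6  7  7  7
 U  0  1  2  2  2  3  4  5  5  6  6  7  7  7
dp[11][13] = 7. One LCS (by backtracking along matches): SSUGUGG.

7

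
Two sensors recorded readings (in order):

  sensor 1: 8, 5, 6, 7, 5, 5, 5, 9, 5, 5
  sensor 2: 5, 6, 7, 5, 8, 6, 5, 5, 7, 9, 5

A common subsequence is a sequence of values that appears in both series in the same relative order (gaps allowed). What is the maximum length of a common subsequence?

One common subsequence of length 8: 5 (sensor 1 #2, sensor 2 #1), then 6 (sensor 1 #3, sensor 2 #2), then 7 (sensor 1 #4, sensor 2 #3), then 5 (sensor 1 #5, sensor 2 #4), then 5 (sensor 1 #6, sensor 2 #7), then 5 (sensor 1 #7, sensor 2 #8), then 9 (sensor 1 #8, sensor 2 #10), then 5 (sensor 1 #10, sensor 2 #11). dp[10][11] = 8 confirms this is the maximum.

8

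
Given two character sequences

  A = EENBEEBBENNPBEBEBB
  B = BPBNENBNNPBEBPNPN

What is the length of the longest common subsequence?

9

One common subsequence of length 9: E (A #2, B #5), N (A #3, B #6), B (A #8, B #7), N (A #10, B #8), N (A #11, B #9), P (A #12, B #10), B (A #13, B #11), E (A #14, B #12), B (A #15, B #13), and the DP table's final entry dp[18][17] is also 9, so no common subsequence is longer.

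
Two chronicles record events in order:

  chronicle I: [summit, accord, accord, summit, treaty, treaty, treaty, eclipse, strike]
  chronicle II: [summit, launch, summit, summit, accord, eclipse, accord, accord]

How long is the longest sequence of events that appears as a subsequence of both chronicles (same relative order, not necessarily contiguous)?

3

Match summit at chronicle I[1]=chronicle II[4], then accord at chronicle I[2]=chronicle II[7], then accord at chronicle I[3]=chronicle II[8] — 3 events in the same relative order in both, and the DP table's final entry dp[9][8] is also 3, so no common subsequence is longer.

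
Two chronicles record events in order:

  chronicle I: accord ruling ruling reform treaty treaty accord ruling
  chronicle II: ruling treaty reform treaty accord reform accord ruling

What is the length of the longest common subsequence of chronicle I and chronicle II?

Pick ruling (chronicle I #2, chronicle II #1); then reform (chronicle I #4, chronicle II #3); then treaty (chronicle I #5, chronicle II #4); then accord (chronicle I #7, chronicle II #7); then ruling (chronicle I #8, chronicle II #8); all 5 events appear in both, in order, and the DP table's final entry dp[8][8] is also 5, so no common subsequence is longer.

5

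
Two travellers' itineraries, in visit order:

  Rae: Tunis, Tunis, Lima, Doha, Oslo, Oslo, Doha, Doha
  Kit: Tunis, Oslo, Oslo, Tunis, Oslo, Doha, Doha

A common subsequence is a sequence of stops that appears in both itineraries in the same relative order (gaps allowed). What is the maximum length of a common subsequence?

5

Pick Tunis [1,1]; then Tunis [2,4]; then Oslo [6,5]; then Doha [7,6]; then Doha [8,7]; all 5 stops appear in both, in order, and the DP table's final entry dp[8][7] is also 5, so no common subsequence is longer.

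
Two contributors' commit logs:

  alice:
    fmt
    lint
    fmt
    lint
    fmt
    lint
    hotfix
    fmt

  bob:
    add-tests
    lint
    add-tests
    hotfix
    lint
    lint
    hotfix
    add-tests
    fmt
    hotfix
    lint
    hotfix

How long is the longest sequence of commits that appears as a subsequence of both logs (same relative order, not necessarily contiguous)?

Pick lint (alice #2, bob #5) → lint (alice #4, bob #6) → fmt (alice #5, bob #9) → lint (alice #6, bob #11) → hotfix (alice #7, bob #12); all 5 commits appear in both, in order, and the DP table's final entry dp[8][12] is also 5, so no common subsequence is longer.

5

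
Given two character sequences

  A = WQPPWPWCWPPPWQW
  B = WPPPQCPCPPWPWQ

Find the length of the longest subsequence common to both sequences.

One common subsequence of length 10: W [1,1], P [3,3], P [4,4], P [6,7], C [8,8], P [10,9], P [11,10], P [12,12], W [13,13], Q [14,14]. dp[15][14] = 10 confirms this is the maximum.

10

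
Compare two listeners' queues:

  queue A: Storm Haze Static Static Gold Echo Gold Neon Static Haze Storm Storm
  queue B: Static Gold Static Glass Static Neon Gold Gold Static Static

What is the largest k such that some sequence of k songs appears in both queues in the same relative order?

5

Taking Static (queue A #3, queue B #3); then Static (queue A #4, queue B #5); then Gold (queue A #5, queue B #7); then Gold (queue A #7, queue B #8); then Static (queue A #9, queue B #10) gives a common subsequence of length 5, and the DP table's final entry dp[12][10] is also 5, so no common subsequence is longer.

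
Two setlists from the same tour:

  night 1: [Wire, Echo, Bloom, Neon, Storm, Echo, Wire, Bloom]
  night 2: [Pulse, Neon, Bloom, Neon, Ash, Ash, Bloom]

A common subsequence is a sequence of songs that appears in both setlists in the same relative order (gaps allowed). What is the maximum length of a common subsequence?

One common subsequence of length 3: Bloom at night 1[3]=night 2[3], then Neon at night 1[4]=night 2[4], then Bloom at night 1[8]=night 2[7]. Since dp[8][7] = 3, nothing longer is possible.

3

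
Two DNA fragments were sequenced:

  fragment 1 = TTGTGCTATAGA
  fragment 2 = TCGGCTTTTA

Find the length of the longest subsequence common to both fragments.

Let dp[i][j] be the LCS length of the first i bases of fragment 1 and the first j bases of fragment 2. dp[i][j] = dp[i-1][j-1]+1 when the i-th and j-th bases match, else max(dp[i-1][j], dp[i][j-1]).
    ·  T  C  G  G  C  T  T  T  T  A
 ·  0  0  0  0  0  0  0  0  0  0  0
 T  0  1  1  1  1  1  1  1  1  1  1
 T  0  1  1  1  1  1  2  2  2  2  2
 G  0  1  1  2  2  2  2  2  2  2  2
 T  0  1  1  2  2  2  3  3  3  3  3
 G  0  1  1  2  3  3  3  3  3  3  3
 C  0  1  2  2  3  4  4  4  4  4  4
 T  0  1  2  2  3  4  5  5  5  5  5
 A  0  1  2  2  3  4  5  5  5  5  6
 T  0  1  2  2  3  4  5  6  6  6  6
 A  0  1  2  2  3  4  5  6  6  6  7
 G  0  1  2  3  3  4  5  6  6  6  7
 A  0  1  2  3  3  4  5  6  6  6  7
dp[12][10] = 7. One LCS (by backtracking along matches): TGGCTTA.

7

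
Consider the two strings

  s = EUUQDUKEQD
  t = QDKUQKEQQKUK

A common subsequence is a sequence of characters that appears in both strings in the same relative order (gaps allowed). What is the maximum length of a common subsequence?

6

Let dp[i][j] be the LCS length of the first i characters of s and the first j characters of t. dp[i][j] = dp[i-1][j-1]+1 when the i-th and j-th characters match, else max(dp[i-1][j], dp[i][j-1]).
    ·  Q  D  K  U  Q  K  E  Q  Q  K  U  K
 ·  0  0  0  0  0  0  0  0  0  0  0  0  0
 E  0  0  0  0  0  0  0  1  1  1  1  1  1
 U  0  0  0  0  1  1  1  1  1  1  1  2  2
 U  0  0  0  0  1  1  1  1  1  1  1  2  2
 Q  0  1  1  1  1  2  2  2  2  2  2  2  2
 D  0  1  2  2  2  2  2  2  2  2  2  2  2
 U  0  1  2  2  3  3  3  3  3  3  3  3  3
 K  0  1  2  3  3  3  4  4  4  4  4  4  4
 E  0  1  2  3  3  3  4  5  5  5  5  5  5
 Q  0  1  2  3  3  4  4  5  6  6  6  6  6
 D  0  1  2  3  3  4  4  5  6  6  6  6  6
dp[10][12] = 6. One LCS (by backtracking along matches): QDUKEQ.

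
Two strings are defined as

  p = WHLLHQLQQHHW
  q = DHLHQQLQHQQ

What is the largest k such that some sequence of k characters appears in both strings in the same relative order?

Let dp[i][j] be the LCS length of the first i characters of p and the first j characters of q. dp[i][j] = dp[i-1][j-1]+1 when the i-th and j-th characters match, else max(dp[i-1][j], dp[i][j-1]).
    ·  D  H  L  H  Q  Q  L  Q  H  Q  Q
 ·  0  0  0  0  0  0  0  0  0  0  0  0
 W  0  0  0  0  0  0  0  0  0  0  0  0
 H  0  0  1  1  1  1  1  1  1  1  1  1
 L  0  0  1  2  2  2  2  2  2  2  2  2
 L  0  0  1  2  2  2  2  3  3  3  3  3
 H  0  0  1  2  3  3  3  3  3  4  4  4
 Q  0  0  1  2  3  4  4  4  4  4  5  5
 L  0  0  1  2  3  4  4  5  5  5  5  5
 Q  0  0  1  2  3  4  5  5  6  6  6  6
 Q  0  0  1  2  3  4  5  5  6  6  7  7
 H  0  0  1  2  3  4  5  5  6  7  7  7
 H  0  0  1  2  3  4  5  5  6  7  7  7
 W  0  0  1  2  3  4  5  5  6  7  7  7
dp[12][11] = 7. One LCS (by backtracking along matches): HLHQLQQ.

7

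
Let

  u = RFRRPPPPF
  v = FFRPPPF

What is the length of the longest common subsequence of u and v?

Let dp[i][j] be the LCS length of the first i characters of u and the first j characters of v. dp[i][j] = dp[i-1][j-1]+1 when the i-th and j-th characters match, else max(dp[i-1][j], dp[i][j-1]).
    ·  F  F  R  P  P  P  F
 ·  0  0  0  0  0  0  0  0
 R  0  0  0  1  1  1  1  1
 F  0  1  1  1  1  1  1  2
 R  0  1  1  2  2  2  2  2
 R  0  1  1  2  2  2  2  2
 P  0  1  1  2  3  3  3  3
 P  0  1  1  2  3  4  4  4
 P  0  1  1  2  3  4  5  5
 P  0  1  1  2  3  4  5  5
 F  0  1  2  2  3  4  5  6
dp[9][7] = 6. One LCS (by backtracking along matches): FRPPPF.

6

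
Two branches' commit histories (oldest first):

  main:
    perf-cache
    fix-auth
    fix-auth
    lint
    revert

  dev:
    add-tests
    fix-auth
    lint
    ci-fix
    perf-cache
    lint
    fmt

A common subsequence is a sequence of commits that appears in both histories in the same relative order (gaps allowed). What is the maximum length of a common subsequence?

Pick perf-cache at main[1]=dev[5], then lint at main[4]=dev[6]; all 2 commits appear in both, in order. dp[5][7] = 2 confirms this is the maximum.

2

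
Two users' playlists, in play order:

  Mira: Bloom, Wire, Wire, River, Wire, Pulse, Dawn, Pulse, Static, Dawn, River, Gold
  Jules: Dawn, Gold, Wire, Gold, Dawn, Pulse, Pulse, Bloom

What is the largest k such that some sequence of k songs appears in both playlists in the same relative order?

Pick Wire (Mira #2, Jules #3), Pulse (Mira #6, Jules #6), Pulse (Mira #8, Jules #7); all 3 songs appear in both, in order. dp[12][8] = 3 confirms this is the maximum.

3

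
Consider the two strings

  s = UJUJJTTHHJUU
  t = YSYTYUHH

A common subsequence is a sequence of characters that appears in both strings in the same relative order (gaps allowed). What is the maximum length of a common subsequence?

Let dp[i][j] be the LCS length of the first i characters of s and the first j characters of t. dp[i][j] = dp[i-1][j-1]+1 when the i-th and j-th characters match, else max(dp[i-1][j], dp[i][j-1]).
    ·  Y  S  Y  T  Y  U  H  H
 ·  0  0  0  0  0  0  0  0  0
 U  0  0  0  0  0  0  1  1  1
 J  0  0  0  0  0  0  1  1  1
 U  0  0  0  0  0  0  1  1  1
 J  0  0  0  0  0  0  1  1  1
 J  0  0  0  0  0  0  1  1  1
 T  0  0  0  0  1  1  1  1  1
 T  0  0  0  0  1  1  1  1  1
 H  0  0  0  0  1  1  1  2  2
 H  0  0  0  0  1  1  1  2  3
 J  0  0  0  0  1  1  1  2  3
 U  0  0  0  0  1  1  2  2  3
 U  0  0  0  0  1  1  2  2  3
dp[12][8] = 3. One LCS (by backtracking along matches): UHH.

3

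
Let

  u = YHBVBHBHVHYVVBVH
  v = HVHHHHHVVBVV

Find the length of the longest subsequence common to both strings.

Pick H [2,1] → V [4,2] → H [6,5] → H [8,6] → H [10,7] → V [12,8] → V [13,9] → B [14,10] → V [15,12]; all 9 characters appear in both, in order. dp[16][12] = 9 confirms this is the maximum.

9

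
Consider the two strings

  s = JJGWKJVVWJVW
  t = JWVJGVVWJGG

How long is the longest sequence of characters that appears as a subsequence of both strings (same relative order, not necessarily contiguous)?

Taking J at s[1]=t[1] → J at s[2]=t[4] → G at s[3]=t[5] → V at s[7]=t[6] → V at s[8]=t[7] → W at s[9]=t[8] → J at s[10]=t[9] gives a common subsequence of length 7. Since dp[12][11] = 7, nothing longer is possible.

7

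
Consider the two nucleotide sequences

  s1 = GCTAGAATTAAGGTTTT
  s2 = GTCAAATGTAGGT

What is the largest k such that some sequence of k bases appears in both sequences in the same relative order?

Match G at s1[1]=s2[1], then C at s1[2]=s2[3], then A at s1[4]=s2[4], then A at s1[6]=s2[5], then A at s1[7]=s2[6], then T at s1[8]=s2[7], then T at s1[9]=s2[9], then A at s1[11]=s2[10], then G at s1[12]=s2[11], then G at s1[13]=s2[12], then T at s1[17]=s2[13] — 11 bases in the same relative order in both. Since dp[17][13] = 11, nothing longer is possible.

11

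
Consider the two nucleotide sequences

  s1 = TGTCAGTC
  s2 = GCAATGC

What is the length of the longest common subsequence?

5

Let dp[i][j] be the LCS length of the first i bases of s1 and the first j bases of s2. dp[i][j] = dp[i-1][j-1]+1 when the i-th and j-th bases match, else max(dp[i-1][j], dp[i][j-1]).
    ·  G  C  A  A  T  G  C
 ·  0  0  0  0  0  0  0  0
 T  0  0  0  0  0  1  1  1
 G  0  1  1  1  1  1  2  2
 T  0  1  1  1  1  2  2  2
 C  0  1  2  2  2  2  2  3
 A  0  1  2  3  3  3  3  3
 G  0  1  2  3  3  3  4  4
 T  0  1  2  3  3  4  4  4
 C  0  1  2  3  3  4  4  5
dp[8][7] = 5. One LCS (by backtracking along matches): GCAGC.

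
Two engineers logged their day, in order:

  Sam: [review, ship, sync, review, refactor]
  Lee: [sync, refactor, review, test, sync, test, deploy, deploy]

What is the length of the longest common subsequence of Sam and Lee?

2

One common subsequence of length 2: review at Sam[1]=Lee[3], then sync at Sam[3]=Lee[5]. dp[5][8] = 2 confirms this is the maximum.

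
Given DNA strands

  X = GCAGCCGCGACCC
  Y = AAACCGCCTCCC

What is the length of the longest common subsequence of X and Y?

One common subsequence of length 8: A at X[3]=Y[3], C at X[5]=Y[4], C at X[6]=Y[5], G at X[7]=Y[6], C at X[8]=Y[8], C at X[11]=Y[10], C at X[12]=Y[11], C at X[13]=Y[12]. Since dp[13][12] = 8, nothing longer is possible.

8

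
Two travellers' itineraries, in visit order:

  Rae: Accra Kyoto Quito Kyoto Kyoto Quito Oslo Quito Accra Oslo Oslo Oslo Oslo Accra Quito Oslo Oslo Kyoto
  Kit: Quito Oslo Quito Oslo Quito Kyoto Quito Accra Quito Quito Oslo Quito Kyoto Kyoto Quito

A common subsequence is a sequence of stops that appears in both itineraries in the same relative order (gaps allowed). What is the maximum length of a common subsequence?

8

Match Quito [3,1], Quito [6,3], Oslo [7,4], Quito [8,7], Accra [9,8], Oslo [13,11], Quito [15,12], Kyoto [18,14] — 8 stops in the same relative order in both. dp[18][15] = 8 confirms this is the maximum.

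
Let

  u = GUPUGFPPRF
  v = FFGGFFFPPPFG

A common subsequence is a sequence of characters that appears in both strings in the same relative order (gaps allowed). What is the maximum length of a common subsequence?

6

Taking G [1,3], then G [5,4], then F [6,7], then P [7,9], then P [8,10], then F [10,11] gives a common subsequence of length 6. The LCS DP gives dp[10][12] = 6, so this is optimal.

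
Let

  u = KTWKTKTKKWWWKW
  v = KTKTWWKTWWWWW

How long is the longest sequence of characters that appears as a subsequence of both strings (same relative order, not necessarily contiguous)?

10

Match K at u[1]=v[1], T at u[2]=v[2], K at u[4]=v[3], T at u[5]=v[4], K at u[6]=v[7], T at u[7]=v[8], W at u[10]=v[10], W at u[11]=v[11], W at u[12]=v[12], W at u[14]=v[13] — 10 characters in the same relative order in both, and the DP table's final entry dp[14][13] is also 10, so no common subsequence is longer.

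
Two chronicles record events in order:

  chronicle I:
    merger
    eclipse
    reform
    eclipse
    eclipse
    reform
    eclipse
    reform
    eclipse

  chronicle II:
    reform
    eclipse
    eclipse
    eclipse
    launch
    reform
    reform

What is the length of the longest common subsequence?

5

Pick eclipse [2,2]; then eclipse [4,3]; then eclipse [5,4]; then reform [6,6]; then reform [8,7]; all 5 events appear in both, in order. dp[9][7] = 5 confirms this is the maximum.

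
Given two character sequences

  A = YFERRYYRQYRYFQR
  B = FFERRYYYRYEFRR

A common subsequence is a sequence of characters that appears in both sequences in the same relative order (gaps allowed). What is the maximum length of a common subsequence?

11

One common subsequence of length 11: F at A[2]=B[2]; then E at A[3]=B[3]; then R at A[4]=B[4]; then R at A[5]=B[5]; then Y at A[6]=B[6]; then Y at A[7]=B[7]; then Y at A[10]=B[8]; then R at A[11]=B[9]; then Y at A[12]=B[10]; then F at A[13]=B[12]; then R at A[15]=B[14]. dp[15][14] = 11 confirms this is the maximum.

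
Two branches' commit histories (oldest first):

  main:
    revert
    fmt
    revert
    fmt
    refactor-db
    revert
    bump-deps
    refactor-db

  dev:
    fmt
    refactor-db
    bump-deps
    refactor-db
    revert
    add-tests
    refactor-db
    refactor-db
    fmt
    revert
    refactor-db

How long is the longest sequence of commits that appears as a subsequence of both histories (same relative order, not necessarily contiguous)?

Match fmt at main[2]=dev[1], revert at main[3]=dev[5], fmt at main[4]=dev[9], revert at main[6]=dev[10], refactor-db at main[8]=dev[11] — 5 commits in the same relative order in both, and the DP table's final entry dp[8][11] is also 5, so no common subsequence is longer.

5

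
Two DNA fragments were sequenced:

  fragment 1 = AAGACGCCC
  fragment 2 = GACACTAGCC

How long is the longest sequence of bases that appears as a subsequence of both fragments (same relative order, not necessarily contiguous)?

6

Let dp[i][j] be the LCS length of the first i bases of fragment 1 and the first j bases of fragment 2. dp[i][j] = dp[i-1][j-1]+1 when the i-th and j-th bases match, else max(dp[i-1][j], dp[i][j-1]).
    ·  G  A  C  A  C  T  A  G  C  C
 ·  0  0  0  0  0  0  0  0  0  0  0
 A  0  0  1  1  1  1  1  1  1  1  1
 A  0  0  1  1  2  2  2  2  2  2  2
 G  0  1  1  1  2  2  2  2  3  3  3
 A  0  1  2  2  2  2  2  3  3  3  3
 C  0  1  2  3  3  3  3  3  3  4  4
 G  0  1  2  3  3  3  3  3  4  4  4
 C  0  1  2  3  3  4  4  4  4  5  5
 C  0  1  2  3  3  4  4  4  4  5  6
 C  0  1  2  3  3  4  4  4  4  5  6
dp[9][10] = 6. One LCS (by backtracking along matches): AAAGCC.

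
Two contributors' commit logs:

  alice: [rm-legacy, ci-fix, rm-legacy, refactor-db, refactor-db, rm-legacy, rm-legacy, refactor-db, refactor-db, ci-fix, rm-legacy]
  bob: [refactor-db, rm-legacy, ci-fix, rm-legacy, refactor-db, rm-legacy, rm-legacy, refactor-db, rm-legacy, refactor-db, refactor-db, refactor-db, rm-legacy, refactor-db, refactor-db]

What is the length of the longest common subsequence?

9

Taking rm-legacy [1,2], ci-fix [2,3], rm-legacy [3,4], refactor-db [4,5], refactor-db [5,8], rm-legacy [6,9], rm-legacy [7,13], refactor-db [8,14], refactor-db [9,15] gives a common subsequence of length 9, and the DP table's final entry dp[11][15] is also 9, so no common subsequence is longer.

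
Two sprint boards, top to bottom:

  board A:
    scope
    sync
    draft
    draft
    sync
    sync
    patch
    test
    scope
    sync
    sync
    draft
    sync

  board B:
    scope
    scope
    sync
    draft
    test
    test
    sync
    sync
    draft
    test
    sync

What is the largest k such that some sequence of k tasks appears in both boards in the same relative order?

One common subsequence of length 8: scope at board A[1]=board B[2] → sync at board A[2]=board B[3] → draft at board A[3]=board B[4] → test at board A[8]=board B[6] → sync at board A[10]=board B[7] → sync at board A[11]=board B[8] → draft at board A[12]=board B[9] → sync at board A[13]=board B[11], and the DP table's final entry dp[13][11] is also 8, so no common subsequence is longer.

8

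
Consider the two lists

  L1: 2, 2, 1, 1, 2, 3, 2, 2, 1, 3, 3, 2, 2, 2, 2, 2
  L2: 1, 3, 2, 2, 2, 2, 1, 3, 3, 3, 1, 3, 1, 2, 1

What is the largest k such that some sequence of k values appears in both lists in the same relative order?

8

Pick 2 (L1 #2, L2 #3), 2 (L1 #5, L2 #4), 2 (L1 #7, L2 #5), 2 (L1 #8, L2 #6), 1 (L1 #9, L2 #7), 3 (L1 #10, L2 #10), 3 (L1 #11, L2 #12), 2 (L1 #12, L2 #14); all 8 values appear in both, in order, and the DP table's final entry dp[16][15] is also 8, so no common subsequence is longer.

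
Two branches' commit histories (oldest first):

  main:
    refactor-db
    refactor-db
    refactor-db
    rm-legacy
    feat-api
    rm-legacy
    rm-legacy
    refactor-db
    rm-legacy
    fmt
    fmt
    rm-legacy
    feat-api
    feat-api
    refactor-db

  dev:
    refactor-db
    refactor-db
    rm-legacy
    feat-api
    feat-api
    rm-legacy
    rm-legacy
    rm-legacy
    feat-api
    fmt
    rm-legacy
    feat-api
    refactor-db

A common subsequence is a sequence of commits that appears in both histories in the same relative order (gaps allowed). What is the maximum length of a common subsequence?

Taking refactor-db [2,1], refactor-db [3,2], rm-legacy [4,3], feat-api [5,5], rm-legacy [6,6], rm-legacy [7,7], rm-legacy [9,8], fmt [11,10], rm-legacy [12,11], feat-api [14,12], refactor-db [15,13] gives a common subsequence of length 11, and the DP table's final entry dp[15][13] is also 11, so no common subsequence is longer.

11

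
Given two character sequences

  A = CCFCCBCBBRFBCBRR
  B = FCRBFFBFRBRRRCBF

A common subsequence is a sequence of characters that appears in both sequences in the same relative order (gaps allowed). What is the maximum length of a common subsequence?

8

Match F at A[3]=B[1]; then C at A[4]=B[2]; then B at A[6]=B[4]; then B at A[8]=B[7]; then B at A[9]=B[10]; then R at A[10]=B[13]; then C at A[13]=B[14]; then B at A[14]=B[15] — 8 characters in the same relative order in both. dp[16][16] = 8 confirms this is the maximum.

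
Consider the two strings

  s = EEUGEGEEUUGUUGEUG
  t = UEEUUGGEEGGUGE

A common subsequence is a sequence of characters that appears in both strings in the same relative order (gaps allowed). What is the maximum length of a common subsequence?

Taking E [1,2] → E [2,3] → U [3,5] → G [4,6] → G [6,7] → E [7,8] → E [8,9] → G [11,11] → U [13,12] → G [14,13] → E [15,14] gives a common subsequence of length 11. Since dp[17][14] = 11, nothing longer is possible.

11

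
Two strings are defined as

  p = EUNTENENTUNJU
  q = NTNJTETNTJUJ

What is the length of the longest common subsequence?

Match N at p[3]=q[1], then T at p[4]=q[2], then N at p[6]=q[3], then E at p[7]=q[6], then N at p[8]=q[8], then T at p[9]=q[9], then U at p[10]=q[11], then J at p[12]=q[12] — 8 characters in the same relative order in both, and the DP table's final entry dp[13][12] is also 8, so no common subsequence is longer.

8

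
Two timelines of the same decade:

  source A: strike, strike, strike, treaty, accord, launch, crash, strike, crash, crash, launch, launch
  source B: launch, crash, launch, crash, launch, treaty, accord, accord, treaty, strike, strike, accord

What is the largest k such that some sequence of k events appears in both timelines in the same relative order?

Taking launch at source A[6]=source B[1], crash at source A[7]=source B[2], crash at source A[10]=source B[4], launch at source A[11]=source B[5] gives a common subsequence of length 4. Since dp[12][12] = 4, nothing longer is possible.

4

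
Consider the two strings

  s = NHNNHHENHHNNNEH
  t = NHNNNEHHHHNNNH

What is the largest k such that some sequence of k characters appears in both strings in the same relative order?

12

Match N [1,1], H [2,2], N [3,4], N [4,5], H [5,7], H [6,8], H [9,9], H [10,10], N [11,11], N [12,12], N [13,13], H [15,14] — 12 characters in the same relative order in both, and the DP table's final entry dp[15][14] is also 12, so no common subsequence is longer.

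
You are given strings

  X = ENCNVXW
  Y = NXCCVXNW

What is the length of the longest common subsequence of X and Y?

Taking N [2,1] → C [3,4] → V [5,5] → X [6,6] → W [7,8] gives a common subsequence of length 5. The LCS DP gives dp[7][8] = 5, so this is optimal.

5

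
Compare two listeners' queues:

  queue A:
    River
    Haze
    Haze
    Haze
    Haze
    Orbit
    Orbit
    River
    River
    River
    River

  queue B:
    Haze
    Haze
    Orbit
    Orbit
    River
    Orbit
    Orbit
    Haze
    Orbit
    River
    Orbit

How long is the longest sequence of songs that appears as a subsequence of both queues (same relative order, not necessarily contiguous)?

One common subsequence of length 6: Haze at queue A[4]=queue B[1]; then Haze at queue A[5]=queue B[2]; then Orbit at queue A[6]=queue B[3]; then Orbit at queue A[7]=queue B[4]; then River at queue A[8]=queue B[5]; then River at queue A[9]=queue B[10]. dp[11][11] = 6 confirms this is the maximum.

6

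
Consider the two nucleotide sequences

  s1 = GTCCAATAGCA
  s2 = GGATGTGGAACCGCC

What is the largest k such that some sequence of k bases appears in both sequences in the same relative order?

One common subsequence of length 6: G [1,5], T [2,6], C [3,11], C [4,12], G [9,13], C [10,15]. The LCS DP gives dp[11][15] = 6, so this is optimal.

6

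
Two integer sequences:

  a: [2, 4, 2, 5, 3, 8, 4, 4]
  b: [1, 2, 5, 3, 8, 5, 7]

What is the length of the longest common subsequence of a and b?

Taking 2 (a #3, b #2), 5 (a #4, b #3), 3 (a #5, b #4), 8 (a #6, b #5) gives a common subsequence of length 4, and the DP table's final entry dp[8][7] is also 4, so no common subsequence is longer.

4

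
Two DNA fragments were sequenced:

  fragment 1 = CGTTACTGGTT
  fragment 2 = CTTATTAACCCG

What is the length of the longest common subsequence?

Let dp[i][j] be the LCS length of the first i bases of fragment 1 and the first j bases of fragment 2. dp[i][j] = dp[i-1][j-1]+1 when the i-th and j-th bases match, else max(dp[i-1][j], dp[i][j-1]).
    ·  C  T  T  A  T  T  A  A  C  C  C  G
 ·  0  0  0  0  0  0  0  0  0  0  0  0  0
 C  0  1  1  1  1  1  1  1  1  1  1  1  1
 G  0  1  1  1  1  1  1  1  1  1  1  1  2
 T  0  1  2  2  2  2  2  2  2  2  2  2  2
 T  0  1  2  3  3  3  3  3  3  3  3  3  3
 A  0  1  2  3  4  4  4  4  4  4  4  4  4
 C  0  1  2  3  4  4  4  4  4  5  5  5  5
 T  0  1  2  3  4  5  5  5  5  5  5  5  5
 G  0  1  2  3  4  5  5  5  5  5  5  5  6
 G  0  1  2  3  4  5  5  5  5  5  5  5  6
 T  0  1  2  3  4  5  6  6  6  6  6  6  6
 T  0  1  2  3  4  5  6  6  6  6  6  6  6
dp[11][12] = 6. One LCS (by backtracking along matches): CTTACG.

6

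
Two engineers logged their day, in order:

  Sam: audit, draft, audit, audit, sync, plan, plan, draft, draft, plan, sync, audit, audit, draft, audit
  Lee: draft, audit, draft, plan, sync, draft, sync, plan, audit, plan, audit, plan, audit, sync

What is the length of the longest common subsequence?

Taking audit [1,2] → draft [2,3] → sync [5,5] → draft [8,6] → plan [10,8] → audit [12,9] → audit [13,11] → audit [15,13] gives a common subsequence of length 8, and the DP table's final entry dp[15][14] is also 8, so no common subsequence is longer.

8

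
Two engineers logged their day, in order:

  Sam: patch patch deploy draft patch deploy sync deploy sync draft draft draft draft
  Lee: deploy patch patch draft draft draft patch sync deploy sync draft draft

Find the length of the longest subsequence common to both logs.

Match patch at Sam[1]=Lee[2]; then patch at Sam[2]=Lee[3]; then draft at Sam[4]=Lee[6]; then patch at Sam[5]=Lee[7]; then sync at Sam[7]=Lee[8]; then deploy at Sam[8]=Lee[9]; then sync at Sam[9]=Lee[10]; then draft at Sam[12]=Lee[11]; then draft at Sam[13]=Lee[12] — 9 tasks in the same relative order in both. Since dp[13][12] = 9, nothing longer is possible.

9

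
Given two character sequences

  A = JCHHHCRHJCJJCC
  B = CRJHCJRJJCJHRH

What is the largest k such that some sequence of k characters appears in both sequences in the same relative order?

One common subsequence of length 7: J (A #1, B #3), H (A #5, B #4), C (A #6, B #5), R (A #7, B #7), J (A #9, B #9), C (A #10, B #10), J (A #11, B #11), and the DP table's final entry dp[14][14] is also 7, so no common subsequence is longer.

7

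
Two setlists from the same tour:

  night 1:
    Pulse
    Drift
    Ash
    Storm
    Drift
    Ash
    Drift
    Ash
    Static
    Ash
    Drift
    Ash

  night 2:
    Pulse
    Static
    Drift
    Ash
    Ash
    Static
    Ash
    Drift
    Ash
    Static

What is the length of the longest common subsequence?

Pick Pulse [1,1], then Drift [5,3], then Ash [6,4], then Ash [8,5], then Static [9,6], then Ash [10,7], then Drift [11,8], then Ash [12,9]; all 8 songs appear in both, in order. The LCS DP gives dp[12][10] = 8, so this is optimal.

8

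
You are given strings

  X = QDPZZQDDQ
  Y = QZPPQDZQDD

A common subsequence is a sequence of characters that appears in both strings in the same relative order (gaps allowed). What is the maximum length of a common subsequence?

Let dp[i][j] be the LCS length of the first i characters of X and the first j characters of Y. dp[i][j] = dp[i-1][j-1]+1 when the i-th and j-th characters match, else max(dp[i-1][j], dp[i][j-1]).
    ·  Q  Z  P  P  Q  D  Z  Q  D  D
 ·  0  0  0  0  0  0  0  0  0  0  0
 Q  0  1  1  1  1  1  1  1  1  1  1
 D  0  1  1  1  1  1  2  2  2  2  2
 P  0  1  1  2  2  2  2  2  2  2  2
 Z  0  1  2  2  2  2  2  3  3  3  3
 Z  0  1  2  2  2  2  2  3  3  3  3
 Q  0  1  2  2  2  3  3  3  4  4  4
 D  0  1  2  2  2  3  4  4  4  5  5
 D  0  1  2  2  2  3  4  4  4  5  6
 Q  0  1  2  2  2  3  4  4  5  5  6
dp[9][10] = 6. One LCS (by backtracking along matches): QDZQDD.

6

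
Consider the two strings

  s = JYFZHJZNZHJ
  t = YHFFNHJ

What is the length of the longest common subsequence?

5

Let dp[i][j] be the LCS length of the first i characters of s and the first j characters of t. dp[i][j] = dp[i-1][j-1]+1 when the i-th and j-th characters match, else max(dp[i-1][j], dp[i][j-1]).
    ·  Y  H  F  F  N  H  J
 ·  0  0  0  0  0  0  0  0
 J  0  0  0  0  0  0  0  1
 Y  0  1  1  1  1  1  1  1
 F  0  1  1  2  2  2  2  2
 Z  0  1  1  2  2  2  2  2
 H  0  1  2  2  2  2  3  3
 J  0  1  2  2  2  2  3  4
 Z  0  1  2  2  2  2  3  4
 N  0  1  2  2  2  3  3  4
 Z  0  1  2  2  2  3  3  4
 H  0  1  2  2  2  3  4  4
 J  0  1  2  2  2  3  4  5
dp[11][7] = 5. One LCS (by backtracking along matches): YFNHJ.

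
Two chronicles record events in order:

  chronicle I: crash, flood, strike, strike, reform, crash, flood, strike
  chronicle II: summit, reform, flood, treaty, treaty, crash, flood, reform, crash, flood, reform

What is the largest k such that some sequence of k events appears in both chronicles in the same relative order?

One common subsequence of length 5: crash at chronicle I[1]=chronicle II[6] → flood at chronicle I[2]=chronicle II[7] → reform at chronicle I[5]=chronicle II[8] → crash at chronicle I[6]=chronicle II[9] → flood at chronicle I[7]=chronicle II[10], and the DP table's final entry dp[8][11] is also 5, so no common subsequence is longer.

5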